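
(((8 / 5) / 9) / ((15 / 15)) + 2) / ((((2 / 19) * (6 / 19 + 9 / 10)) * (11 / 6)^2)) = 20216 / 3993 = 5.06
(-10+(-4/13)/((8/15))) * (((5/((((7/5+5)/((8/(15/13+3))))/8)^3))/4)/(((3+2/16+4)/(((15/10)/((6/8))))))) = -51.78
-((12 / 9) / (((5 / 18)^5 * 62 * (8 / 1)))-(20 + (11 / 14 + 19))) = 51754879 / 1356250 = 38.16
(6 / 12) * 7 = 7 / 2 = 3.50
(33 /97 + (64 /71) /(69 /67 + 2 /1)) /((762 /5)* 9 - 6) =0.00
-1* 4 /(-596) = 1 /149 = 0.01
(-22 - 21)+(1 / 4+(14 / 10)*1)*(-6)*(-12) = 379 / 5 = 75.80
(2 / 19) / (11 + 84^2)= 2 / 134273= 0.00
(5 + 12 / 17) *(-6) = -582 / 17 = -34.24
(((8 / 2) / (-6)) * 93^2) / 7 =-5766 / 7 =-823.71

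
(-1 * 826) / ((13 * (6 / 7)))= -2891 / 39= -74.13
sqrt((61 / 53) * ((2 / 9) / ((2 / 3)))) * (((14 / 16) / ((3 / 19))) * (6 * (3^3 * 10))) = 5985 * sqrt(9699) / 106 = 5560.60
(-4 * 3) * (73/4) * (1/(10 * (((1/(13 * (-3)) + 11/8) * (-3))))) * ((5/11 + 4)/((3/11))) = 186004/2105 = 88.36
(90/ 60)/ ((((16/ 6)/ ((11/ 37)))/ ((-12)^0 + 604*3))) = 4851/ 16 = 303.19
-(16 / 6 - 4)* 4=5.33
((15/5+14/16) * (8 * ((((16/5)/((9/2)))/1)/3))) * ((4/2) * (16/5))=31744/675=47.03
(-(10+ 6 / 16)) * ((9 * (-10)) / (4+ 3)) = 3735 / 28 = 133.39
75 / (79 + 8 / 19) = 475 / 503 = 0.94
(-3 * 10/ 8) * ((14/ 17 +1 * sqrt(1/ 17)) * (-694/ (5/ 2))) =1041 * sqrt(17)/ 17 +14574/ 17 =1109.77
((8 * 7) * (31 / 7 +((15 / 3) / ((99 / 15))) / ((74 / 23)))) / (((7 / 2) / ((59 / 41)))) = 37631144 / 350427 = 107.39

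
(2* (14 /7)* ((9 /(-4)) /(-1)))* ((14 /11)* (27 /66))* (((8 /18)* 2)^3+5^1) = 29099 /1089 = 26.72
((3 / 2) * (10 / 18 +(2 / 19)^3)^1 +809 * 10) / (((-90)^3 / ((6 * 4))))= -332970227 / 1250052750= -0.27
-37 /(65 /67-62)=2479 /4089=0.61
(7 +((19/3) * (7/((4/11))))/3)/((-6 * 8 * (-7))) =245/1728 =0.14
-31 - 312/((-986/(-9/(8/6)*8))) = -23707/493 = -48.09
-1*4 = -4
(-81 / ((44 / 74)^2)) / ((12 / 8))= -36963 / 242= -152.74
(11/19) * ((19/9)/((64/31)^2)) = 10571/36864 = 0.29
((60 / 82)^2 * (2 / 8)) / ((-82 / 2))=-225 / 68921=-0.00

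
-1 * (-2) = 2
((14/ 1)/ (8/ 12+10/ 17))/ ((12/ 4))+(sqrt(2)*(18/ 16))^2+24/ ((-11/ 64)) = -5869/ 44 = -133.39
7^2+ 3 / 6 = 99 / 2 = 49.50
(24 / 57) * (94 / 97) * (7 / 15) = 5264 / 27645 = 0.19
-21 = -21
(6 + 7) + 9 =22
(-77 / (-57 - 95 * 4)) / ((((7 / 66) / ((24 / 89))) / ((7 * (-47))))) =-5732496 / 38893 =-147.39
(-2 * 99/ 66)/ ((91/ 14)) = -6/ 13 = -0.46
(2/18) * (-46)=-5.11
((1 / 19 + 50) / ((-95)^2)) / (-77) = -951 / 13203575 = -0.00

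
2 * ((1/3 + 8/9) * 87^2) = 18502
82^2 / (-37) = -181.73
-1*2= -2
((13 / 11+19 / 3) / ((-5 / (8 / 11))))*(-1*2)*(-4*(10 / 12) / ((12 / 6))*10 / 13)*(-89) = 3531520 / 14157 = 249.45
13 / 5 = 2.60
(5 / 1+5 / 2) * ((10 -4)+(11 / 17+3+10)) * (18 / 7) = 45090 / 119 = 378.91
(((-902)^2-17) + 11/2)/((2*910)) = 46491/104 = 447.03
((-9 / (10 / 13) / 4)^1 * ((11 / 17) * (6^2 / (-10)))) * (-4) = -11583 / 425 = -27.25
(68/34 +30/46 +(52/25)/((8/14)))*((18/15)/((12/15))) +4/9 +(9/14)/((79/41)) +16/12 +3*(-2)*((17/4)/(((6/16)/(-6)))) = 2401313533/5723550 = 419.55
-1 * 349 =-349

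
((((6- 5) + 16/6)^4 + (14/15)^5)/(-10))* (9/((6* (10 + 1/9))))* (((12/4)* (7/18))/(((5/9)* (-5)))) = 137797199/121875000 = 1.13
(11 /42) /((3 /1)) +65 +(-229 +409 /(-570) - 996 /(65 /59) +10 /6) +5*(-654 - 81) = -368953264 /77805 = -4742.03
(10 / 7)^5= 100000 / 16807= 5.95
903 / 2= 451.50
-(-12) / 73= 12 / 73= 0.16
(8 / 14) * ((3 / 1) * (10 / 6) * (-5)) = -100 / 7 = -14.29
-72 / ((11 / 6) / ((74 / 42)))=-5328 / 77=-69.19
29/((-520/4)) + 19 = 18.78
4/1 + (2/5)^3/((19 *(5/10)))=9516/2375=4.01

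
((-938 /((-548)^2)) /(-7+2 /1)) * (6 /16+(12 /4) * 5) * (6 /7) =24723 /3003040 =0.01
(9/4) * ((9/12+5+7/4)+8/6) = 159/8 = 19.88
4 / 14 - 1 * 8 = -7.71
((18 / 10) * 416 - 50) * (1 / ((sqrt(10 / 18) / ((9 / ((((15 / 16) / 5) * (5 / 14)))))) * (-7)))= -1006272 * sqrt(5) / 125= -18000.74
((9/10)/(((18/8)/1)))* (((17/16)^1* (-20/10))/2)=-17/40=-0.42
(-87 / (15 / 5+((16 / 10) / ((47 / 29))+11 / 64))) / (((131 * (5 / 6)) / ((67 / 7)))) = -1209216 / 659323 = -1.83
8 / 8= 1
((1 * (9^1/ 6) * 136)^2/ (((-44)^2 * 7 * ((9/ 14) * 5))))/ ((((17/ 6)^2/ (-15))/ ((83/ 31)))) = -17928/ 3751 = -4.78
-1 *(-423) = 423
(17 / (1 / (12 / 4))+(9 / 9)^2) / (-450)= -26 / 225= -0.12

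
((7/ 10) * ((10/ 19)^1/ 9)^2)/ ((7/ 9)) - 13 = -42227/ 3249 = -13.00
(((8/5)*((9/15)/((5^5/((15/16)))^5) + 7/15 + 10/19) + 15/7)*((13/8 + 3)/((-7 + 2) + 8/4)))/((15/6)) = -17215637500000000010762227/7481250000000000000000000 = -2.30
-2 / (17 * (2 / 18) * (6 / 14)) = -42 / 17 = -2.47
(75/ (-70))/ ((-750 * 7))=1/ 4900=0.00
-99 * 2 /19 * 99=-19602 /19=-1031.68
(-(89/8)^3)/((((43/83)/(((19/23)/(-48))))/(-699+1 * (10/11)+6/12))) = -17061814126211/534724608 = -31907.67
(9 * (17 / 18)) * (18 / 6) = 51 / 2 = 25.50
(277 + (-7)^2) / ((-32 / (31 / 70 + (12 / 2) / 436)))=-141973 / 30520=-4.65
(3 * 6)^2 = 324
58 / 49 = 1.18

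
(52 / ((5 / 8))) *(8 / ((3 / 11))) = 36608 / 15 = 2440.53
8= 8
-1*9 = -9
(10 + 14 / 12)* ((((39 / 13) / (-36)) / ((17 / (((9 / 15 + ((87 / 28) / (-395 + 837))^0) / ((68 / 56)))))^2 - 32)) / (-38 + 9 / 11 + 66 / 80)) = 46224640 / 242827309341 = 0.00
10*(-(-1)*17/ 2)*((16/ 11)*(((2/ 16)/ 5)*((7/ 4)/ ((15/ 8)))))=476/ 165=2.88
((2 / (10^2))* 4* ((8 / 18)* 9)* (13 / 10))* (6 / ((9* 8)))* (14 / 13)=14 / 375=0.04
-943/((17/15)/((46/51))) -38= -227872/289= -788.48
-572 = -572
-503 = -503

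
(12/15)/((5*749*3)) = 4/56175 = 0.00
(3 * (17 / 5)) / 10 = 51 / 50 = 1.02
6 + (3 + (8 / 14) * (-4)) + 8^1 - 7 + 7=103 / 7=14.71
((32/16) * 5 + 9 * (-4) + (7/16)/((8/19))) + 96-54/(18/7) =50.04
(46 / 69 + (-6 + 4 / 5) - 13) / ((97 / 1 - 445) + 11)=263 / 5055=0.05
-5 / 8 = -0.62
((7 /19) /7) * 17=0.89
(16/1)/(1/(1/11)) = 16/11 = 1.45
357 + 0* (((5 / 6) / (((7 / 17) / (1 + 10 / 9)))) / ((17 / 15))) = 357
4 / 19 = 0.21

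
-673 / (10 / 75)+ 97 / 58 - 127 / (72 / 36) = -296341 / 58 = -5109.33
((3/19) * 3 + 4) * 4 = 340/19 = 17.89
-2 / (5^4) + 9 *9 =50623 / 625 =81.00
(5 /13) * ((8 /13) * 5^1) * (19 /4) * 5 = 4750 /169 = 28.11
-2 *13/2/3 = -13/3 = -4.33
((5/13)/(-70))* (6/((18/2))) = -1/273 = -0.00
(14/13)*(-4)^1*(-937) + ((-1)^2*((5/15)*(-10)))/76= 5981743/1482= 4036.26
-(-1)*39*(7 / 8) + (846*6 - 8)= 40817 / 8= 5102.12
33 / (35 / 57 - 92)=-1881 / 5209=-0.36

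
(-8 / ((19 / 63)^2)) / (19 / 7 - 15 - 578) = 0.15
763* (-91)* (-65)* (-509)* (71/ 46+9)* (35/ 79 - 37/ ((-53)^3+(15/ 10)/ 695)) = -8074075556992913888875/ 752016424118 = -10736568109.48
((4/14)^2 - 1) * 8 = -360/49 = -7.35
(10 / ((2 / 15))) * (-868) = -65100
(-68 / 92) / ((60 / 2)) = -17 / 690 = -0.02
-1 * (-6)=6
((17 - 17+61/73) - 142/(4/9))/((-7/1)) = 46525/1022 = 45.52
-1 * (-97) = 97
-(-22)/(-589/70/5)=-7700/589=-13.07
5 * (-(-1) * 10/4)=25/2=12.50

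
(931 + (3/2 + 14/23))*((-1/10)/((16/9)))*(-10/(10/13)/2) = 5021991/14720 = 341.17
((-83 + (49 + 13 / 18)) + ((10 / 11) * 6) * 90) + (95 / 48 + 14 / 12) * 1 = 729871 / 1584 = 460.78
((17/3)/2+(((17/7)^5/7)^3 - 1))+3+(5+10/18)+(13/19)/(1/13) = 989688071294576412361/556917450485373558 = 1777.08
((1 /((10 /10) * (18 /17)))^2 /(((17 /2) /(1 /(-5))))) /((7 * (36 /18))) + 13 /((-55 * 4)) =-3779 /62370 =-0.06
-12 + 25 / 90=-211 / 18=-11.72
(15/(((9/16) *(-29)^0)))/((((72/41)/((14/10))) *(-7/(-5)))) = 410/27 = 15.19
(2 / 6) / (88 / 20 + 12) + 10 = 2465 / 246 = 10.02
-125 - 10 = -135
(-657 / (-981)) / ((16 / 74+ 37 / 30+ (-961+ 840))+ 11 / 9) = -243090 / 42949597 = -0.01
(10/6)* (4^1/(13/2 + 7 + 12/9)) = 40/89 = 0.45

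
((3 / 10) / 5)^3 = 27 / 125000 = 0.00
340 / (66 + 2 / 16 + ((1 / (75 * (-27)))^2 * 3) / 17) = 63204300000 / 12292306883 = 5.14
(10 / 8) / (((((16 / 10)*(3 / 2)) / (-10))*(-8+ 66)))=-125 / 1392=-0.09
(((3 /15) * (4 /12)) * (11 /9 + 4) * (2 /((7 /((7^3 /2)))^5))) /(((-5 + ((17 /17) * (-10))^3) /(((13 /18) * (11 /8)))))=-1898516148529 /312595200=-6073.40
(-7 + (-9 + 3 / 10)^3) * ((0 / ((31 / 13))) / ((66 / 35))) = 0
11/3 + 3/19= 218/57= 3.82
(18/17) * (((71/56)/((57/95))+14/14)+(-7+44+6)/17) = 48345/8092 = 5.97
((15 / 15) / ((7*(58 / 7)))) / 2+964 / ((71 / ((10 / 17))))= 1119447 / 140012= 8.00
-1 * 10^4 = -10000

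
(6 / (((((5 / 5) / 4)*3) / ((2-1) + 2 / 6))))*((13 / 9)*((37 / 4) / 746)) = 1924 / 10071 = 0.19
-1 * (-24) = 24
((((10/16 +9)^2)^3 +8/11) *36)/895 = 20633834503179/645201920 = 31980.43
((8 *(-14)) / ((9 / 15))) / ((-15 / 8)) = 896 / 9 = 99.56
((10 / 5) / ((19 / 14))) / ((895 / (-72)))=-2016 / 17005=-0.12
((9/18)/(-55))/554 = -0.00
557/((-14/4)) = -1114/7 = -159.14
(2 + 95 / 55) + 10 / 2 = 96 / 11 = 8.73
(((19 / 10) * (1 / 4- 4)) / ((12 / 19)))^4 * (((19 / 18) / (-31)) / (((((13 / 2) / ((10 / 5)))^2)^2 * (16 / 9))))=-322687697779 / 116049969152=-2.78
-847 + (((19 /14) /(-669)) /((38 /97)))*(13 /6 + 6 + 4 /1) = -95203105 /112392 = -847.06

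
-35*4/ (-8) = 35/ 2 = 17.50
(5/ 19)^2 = 25/ 361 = 0.07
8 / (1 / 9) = 72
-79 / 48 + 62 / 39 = -35 / 624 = -0.06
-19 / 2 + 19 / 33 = -589 / 66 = -8.92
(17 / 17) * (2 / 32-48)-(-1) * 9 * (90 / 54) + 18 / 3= -431 / 16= -26.94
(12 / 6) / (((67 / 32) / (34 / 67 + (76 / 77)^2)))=37668992 / 26615281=1.42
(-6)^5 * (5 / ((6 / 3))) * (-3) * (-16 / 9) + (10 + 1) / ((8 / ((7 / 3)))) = -2488243 / 24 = -103676.79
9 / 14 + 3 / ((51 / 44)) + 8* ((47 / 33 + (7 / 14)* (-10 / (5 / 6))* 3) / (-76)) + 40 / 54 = 7677655 / 1343034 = 5.72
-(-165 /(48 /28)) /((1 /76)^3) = 42251440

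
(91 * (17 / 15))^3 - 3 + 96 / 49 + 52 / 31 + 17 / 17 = 5623793466887 / 5126625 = 1096977.73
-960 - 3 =-963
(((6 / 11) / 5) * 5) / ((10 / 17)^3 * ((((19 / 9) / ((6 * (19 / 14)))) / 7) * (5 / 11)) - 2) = -397953 / 1456661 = -0.27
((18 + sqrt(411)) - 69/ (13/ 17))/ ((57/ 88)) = -27544/ 247 + 88* sqrt(411)/ 57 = -80.22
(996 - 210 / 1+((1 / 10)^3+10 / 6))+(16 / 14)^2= 115979147 / 147000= 788.97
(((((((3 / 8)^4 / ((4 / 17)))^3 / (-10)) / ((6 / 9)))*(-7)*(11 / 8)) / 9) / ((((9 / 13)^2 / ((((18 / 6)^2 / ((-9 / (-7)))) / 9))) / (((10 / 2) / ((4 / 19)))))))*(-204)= -105378566053761 / 140737488355328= -0.75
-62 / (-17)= 62 / 17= 3.65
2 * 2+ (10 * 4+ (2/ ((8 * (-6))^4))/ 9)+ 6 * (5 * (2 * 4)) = 6784155649/ 23887872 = 284.00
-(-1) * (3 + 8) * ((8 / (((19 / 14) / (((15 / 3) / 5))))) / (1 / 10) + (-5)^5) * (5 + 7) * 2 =-15379320 / 19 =-809437.89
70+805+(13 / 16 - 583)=4685 / 16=292.81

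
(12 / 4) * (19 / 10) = 57 / 10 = 5.70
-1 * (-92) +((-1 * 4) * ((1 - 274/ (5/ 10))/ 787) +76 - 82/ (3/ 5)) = 34.11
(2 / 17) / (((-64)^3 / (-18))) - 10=-11141111 / 1114112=-10.00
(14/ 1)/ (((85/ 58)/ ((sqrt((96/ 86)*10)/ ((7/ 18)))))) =8352*sqrt(1290)/ 3655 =82.07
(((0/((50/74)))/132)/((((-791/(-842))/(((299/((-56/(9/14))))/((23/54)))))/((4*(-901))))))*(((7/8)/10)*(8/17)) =0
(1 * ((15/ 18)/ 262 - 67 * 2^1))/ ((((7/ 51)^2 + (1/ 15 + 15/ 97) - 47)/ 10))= 442871641425/ 15454556272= 28.66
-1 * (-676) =676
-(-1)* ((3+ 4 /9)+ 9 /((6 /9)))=305 /18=16.94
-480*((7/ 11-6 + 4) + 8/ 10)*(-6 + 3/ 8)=-16740/ 11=-1521.82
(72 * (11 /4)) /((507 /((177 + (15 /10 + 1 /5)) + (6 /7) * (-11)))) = 391017 /5915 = 66.11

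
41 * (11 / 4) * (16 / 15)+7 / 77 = 19859 / 165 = 120.36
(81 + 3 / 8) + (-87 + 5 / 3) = -95 / 24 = -3.96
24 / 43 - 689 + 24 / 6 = -29431 / 43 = -684.44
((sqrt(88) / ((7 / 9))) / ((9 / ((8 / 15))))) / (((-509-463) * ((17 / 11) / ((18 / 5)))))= -88 * sqrt(22) / 240975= -0.00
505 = 505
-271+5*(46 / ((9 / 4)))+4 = -1483 / 9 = -164.78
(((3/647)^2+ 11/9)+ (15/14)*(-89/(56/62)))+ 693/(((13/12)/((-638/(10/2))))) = -7845618002994241/95995415880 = -81729.09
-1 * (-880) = 880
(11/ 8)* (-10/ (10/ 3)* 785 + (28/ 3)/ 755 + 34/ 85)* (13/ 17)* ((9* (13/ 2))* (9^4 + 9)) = -19541103273549/ 20536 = -951553529.10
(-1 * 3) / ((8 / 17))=-51 / 8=-6.38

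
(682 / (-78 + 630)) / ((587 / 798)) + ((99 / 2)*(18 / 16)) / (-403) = 134188681 / 87054448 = 1.54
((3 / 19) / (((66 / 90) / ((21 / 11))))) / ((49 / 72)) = 9720 / 16093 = 0.60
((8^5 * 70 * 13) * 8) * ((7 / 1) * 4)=6679429120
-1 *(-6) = 6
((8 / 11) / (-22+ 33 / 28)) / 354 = -112 / 1135101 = -0.00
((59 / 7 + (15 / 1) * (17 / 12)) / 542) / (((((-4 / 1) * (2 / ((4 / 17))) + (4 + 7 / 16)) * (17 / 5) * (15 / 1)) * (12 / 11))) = -0.00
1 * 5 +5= 10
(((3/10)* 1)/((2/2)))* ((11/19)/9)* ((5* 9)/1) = 33/38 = 0.87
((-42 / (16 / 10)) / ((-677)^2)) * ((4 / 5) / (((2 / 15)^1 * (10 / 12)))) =-189 / 458329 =-0.00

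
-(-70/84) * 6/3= 5/3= 1.67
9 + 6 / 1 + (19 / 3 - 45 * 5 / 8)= -6.79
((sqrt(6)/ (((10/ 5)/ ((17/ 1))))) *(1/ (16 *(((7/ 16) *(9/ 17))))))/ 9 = 289 *sqrt(6)/ 1134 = 0.62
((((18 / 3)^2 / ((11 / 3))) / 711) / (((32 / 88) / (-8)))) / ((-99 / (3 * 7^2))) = 392 / 869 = 0.45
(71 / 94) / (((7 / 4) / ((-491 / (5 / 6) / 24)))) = -34861 / 3290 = -10.60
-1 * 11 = -11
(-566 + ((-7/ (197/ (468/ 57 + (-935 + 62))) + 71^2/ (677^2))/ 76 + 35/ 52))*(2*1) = -957509181307993/ 847469570818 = -1129.84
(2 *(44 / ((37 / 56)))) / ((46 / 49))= 120736 / 851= 141.88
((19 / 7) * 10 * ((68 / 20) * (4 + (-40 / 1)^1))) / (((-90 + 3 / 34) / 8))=2108544 / 7133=295.60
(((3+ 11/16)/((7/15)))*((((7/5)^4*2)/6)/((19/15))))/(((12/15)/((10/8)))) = 12.48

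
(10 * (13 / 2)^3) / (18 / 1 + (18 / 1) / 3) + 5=11465 / 96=119.43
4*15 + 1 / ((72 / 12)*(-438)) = 157679 / 2628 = 60.00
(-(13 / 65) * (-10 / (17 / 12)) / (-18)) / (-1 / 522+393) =-696 / 3487465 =-0.00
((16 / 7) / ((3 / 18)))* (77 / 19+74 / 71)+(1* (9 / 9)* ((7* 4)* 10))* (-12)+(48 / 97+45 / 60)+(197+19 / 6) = -33950088959 / 10991652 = -3088.72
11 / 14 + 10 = 151 / 14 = 10.79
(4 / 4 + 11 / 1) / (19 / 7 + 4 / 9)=756 / 199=3.80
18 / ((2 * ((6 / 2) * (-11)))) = -3 / 11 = -0.27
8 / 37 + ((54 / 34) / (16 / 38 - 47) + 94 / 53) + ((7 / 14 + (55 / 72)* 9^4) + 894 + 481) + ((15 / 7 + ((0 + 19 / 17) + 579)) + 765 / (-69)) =88166803789917 / 12666726520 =6960.50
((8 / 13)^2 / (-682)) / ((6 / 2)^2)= -32 / 518661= -0.00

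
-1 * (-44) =44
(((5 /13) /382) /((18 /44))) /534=55 /11933298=0.00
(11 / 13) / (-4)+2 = 1.79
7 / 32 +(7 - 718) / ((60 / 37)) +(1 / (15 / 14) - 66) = -241583 / 480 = -503.30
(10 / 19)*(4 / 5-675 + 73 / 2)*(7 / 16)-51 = -60143 / 304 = -197.84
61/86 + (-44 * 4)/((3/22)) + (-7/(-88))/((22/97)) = -1289.61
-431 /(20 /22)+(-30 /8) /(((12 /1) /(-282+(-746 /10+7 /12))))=-348331 /960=-362.84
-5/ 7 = -0.71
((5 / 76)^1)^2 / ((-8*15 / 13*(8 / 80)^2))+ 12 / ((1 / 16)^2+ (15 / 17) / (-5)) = -1811095319 / 26026656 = -69.59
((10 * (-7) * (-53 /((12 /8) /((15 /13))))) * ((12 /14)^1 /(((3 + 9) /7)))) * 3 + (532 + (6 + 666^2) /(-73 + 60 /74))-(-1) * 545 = -27315501 /34723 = -786.67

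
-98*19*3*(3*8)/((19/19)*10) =-13406.40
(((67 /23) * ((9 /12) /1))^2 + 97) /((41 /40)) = 4307045 /43378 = 99.29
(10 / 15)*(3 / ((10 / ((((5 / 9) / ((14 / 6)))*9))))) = 3 / 7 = 0.43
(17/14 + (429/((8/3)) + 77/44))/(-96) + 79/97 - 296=-154820983/521472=-296.89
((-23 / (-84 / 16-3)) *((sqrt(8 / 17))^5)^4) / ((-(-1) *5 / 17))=98784247808 / 19566999622005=0.01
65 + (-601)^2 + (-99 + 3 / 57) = 6862174 / 19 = 361167.05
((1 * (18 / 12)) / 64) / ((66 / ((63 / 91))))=9 / 36608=0.00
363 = 363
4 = 4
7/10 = 0.70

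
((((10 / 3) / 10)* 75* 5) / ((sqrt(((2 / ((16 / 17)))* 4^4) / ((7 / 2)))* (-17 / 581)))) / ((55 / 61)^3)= -467.49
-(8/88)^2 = -1/121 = -0.01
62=62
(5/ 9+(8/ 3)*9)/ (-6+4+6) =6.14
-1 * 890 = -890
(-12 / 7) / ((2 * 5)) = -6 / 35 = -0.17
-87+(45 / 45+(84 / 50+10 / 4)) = -4091 / 50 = -81.82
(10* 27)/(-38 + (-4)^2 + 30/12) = -180/13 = -13.85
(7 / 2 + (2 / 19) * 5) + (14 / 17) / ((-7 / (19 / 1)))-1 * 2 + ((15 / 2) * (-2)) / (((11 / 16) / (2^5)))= -4962765 / 7106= -698.39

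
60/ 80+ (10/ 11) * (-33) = -117/ 4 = -29.25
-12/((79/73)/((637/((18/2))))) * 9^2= -5022108/79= -63570.99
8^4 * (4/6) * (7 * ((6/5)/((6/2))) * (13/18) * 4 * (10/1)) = 5963776/27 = 220880.59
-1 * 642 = -642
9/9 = 1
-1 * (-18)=18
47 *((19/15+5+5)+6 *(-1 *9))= -30127/15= -2008.47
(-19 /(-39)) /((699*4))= 19 /109044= 0.00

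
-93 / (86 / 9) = -837 / 86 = -9.73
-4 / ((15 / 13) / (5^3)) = -1300 / 3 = -433.33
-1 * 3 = -3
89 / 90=0.99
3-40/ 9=-13/ 9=-1.44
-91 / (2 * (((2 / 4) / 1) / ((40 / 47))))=-3640 / 47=-77.45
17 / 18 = 0.94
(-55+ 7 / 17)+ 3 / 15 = -4623 / 85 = -54.39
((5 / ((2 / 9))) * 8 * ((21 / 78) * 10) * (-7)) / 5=-8820 / 13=-678.46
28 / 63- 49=-437 / 9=-48.56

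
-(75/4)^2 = -351.56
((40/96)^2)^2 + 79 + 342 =8730481/20736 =421.03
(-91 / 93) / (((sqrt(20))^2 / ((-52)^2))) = -61516 / 465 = -132.29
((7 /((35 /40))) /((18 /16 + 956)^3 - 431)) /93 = 4096 /41750211160053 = 0.00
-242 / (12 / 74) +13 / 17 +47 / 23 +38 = -1702639 / 1173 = -1451.53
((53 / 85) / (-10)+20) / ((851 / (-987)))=-16726689 / 723350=-23.12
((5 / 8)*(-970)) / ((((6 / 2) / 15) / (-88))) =266750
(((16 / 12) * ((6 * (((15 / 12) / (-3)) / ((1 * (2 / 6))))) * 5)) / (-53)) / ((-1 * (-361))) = 50 / 19133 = 0.00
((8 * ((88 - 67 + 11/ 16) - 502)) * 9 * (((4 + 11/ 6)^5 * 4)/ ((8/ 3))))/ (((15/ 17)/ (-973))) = 1335290781934375/ 3456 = 386368860513.42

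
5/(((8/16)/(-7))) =-70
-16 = -16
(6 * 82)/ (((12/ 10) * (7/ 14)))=820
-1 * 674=-674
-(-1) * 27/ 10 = 27/ 10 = 2.70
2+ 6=8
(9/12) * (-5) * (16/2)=-30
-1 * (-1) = 1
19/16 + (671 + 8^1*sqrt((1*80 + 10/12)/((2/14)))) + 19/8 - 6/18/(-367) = 4*sqrt(20370)/3 + 11883109/17616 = 864.86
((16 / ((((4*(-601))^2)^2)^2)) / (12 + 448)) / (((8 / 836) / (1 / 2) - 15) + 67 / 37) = -7733 / 3266246849983081170723707290583040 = -0.00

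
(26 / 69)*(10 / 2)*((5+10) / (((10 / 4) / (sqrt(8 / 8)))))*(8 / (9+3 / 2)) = 4160 / 483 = 8.61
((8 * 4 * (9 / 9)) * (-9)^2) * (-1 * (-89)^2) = -20531232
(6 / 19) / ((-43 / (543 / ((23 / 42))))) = -136836 / 18791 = -7.28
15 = 15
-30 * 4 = -120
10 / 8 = 5 / 4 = 1.25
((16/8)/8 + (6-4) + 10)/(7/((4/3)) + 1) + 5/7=468/175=2.67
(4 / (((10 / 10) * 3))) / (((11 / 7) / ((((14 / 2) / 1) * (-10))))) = -1960 / 33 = -59.39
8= 8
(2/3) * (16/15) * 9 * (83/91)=2656/455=5.84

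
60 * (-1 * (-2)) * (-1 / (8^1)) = -15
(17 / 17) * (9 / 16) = 9 / 16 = 0.56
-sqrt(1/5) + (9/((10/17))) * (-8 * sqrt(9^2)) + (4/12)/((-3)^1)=-49577/45-sqrt(5)/5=-1102.16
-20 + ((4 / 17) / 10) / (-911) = -1548702 / 77435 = -20.00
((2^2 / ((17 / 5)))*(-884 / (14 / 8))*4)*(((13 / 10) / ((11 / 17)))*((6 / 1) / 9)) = -735488 / 231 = -3183.93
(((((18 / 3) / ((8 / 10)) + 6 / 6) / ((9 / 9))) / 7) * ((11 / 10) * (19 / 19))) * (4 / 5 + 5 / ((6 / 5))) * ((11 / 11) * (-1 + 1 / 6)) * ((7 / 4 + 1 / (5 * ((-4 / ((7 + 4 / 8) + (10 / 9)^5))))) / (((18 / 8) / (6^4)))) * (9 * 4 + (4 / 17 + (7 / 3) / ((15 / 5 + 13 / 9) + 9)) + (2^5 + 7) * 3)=-2047125324413 / 3247695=-630331.77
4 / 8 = 1 / 2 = 0.50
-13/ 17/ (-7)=13/ 119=0.11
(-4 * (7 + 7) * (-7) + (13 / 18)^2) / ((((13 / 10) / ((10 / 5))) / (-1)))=-635885 / 1053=-603.88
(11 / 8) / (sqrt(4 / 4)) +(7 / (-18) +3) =287 / 72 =3.99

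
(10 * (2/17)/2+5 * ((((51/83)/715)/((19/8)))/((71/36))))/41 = 160362506/11159862857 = 0.01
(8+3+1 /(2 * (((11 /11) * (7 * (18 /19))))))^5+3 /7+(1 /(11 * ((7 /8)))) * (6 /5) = 9314580786389188993 /55894026101760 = 166647.16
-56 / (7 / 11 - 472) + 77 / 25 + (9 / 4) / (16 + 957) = 322992993 / 100900100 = 3.20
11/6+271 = 1637/6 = 272.83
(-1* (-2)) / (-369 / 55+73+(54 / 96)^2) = 28160 / 937831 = 0.03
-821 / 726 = -1.13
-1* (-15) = 15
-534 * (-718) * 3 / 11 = 1150236 / 11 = 104566.91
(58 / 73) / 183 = 58 / 13359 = 0.00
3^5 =243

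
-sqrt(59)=-7.68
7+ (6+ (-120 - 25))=-132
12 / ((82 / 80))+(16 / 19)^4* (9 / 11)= 712277664 / 58774771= 12.12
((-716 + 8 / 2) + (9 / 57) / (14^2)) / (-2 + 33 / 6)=-2651485 / 13034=-203.43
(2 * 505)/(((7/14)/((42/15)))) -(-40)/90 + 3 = 50935/9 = 5659.44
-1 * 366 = -366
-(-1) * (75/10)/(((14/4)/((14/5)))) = 6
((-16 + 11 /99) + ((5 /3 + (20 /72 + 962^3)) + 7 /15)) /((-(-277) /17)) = 1362123985219 /24930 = 54637945.66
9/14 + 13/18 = 86/63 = 1.37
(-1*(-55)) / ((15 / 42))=154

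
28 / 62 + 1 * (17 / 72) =0.69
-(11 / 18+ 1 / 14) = -43 / 63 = -0.68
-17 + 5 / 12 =-199 / 12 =-16.58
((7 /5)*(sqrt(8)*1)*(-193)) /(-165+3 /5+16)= 193*sqrt(2) /53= 5.15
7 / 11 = 0.64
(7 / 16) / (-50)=-7 / 800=-0.01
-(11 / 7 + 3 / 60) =-227 / 140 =-1.62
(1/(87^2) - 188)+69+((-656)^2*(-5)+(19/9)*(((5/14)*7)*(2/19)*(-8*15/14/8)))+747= -227938439293/105966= -2151052.60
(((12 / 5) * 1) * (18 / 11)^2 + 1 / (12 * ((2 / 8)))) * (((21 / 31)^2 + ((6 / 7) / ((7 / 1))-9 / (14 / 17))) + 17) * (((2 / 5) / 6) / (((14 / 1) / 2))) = 1537416121 / 3589594470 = 0.43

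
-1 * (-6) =6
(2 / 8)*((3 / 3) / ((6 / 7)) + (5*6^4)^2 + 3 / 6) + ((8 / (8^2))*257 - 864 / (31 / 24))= 7809740947 / 744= 10496963.64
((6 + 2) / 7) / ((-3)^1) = -8 / 21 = -0.38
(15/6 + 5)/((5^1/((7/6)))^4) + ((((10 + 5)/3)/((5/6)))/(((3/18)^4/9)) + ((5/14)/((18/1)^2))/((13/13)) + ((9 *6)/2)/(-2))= 158693146921/2268000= 69970.52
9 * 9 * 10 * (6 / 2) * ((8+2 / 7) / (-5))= -28188 / 7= -4026.86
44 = 44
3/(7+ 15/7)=0.33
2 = 2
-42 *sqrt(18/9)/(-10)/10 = 0.59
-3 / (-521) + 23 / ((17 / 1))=12034 / 8857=1.36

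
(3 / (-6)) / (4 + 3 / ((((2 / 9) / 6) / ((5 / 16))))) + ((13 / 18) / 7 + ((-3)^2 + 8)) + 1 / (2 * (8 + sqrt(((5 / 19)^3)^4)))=3027132988883 / 176523473637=17.15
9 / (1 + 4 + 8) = 9 / 13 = 0.69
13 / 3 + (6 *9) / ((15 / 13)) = 767 / 15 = 51.13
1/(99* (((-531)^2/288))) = 32/3101571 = 0.00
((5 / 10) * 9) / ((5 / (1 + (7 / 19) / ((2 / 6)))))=36 / 19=1.89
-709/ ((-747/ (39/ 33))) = 9217/ 8217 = 1.12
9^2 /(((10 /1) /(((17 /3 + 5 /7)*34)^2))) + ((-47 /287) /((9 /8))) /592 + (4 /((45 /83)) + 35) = 2550858104689 /6689970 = 381295.90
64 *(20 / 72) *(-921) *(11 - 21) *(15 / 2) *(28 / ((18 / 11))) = 189112000 / 9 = 21012444.44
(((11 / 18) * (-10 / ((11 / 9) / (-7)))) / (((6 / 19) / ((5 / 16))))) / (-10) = -665 / 192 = -3.46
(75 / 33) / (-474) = -25 / 5214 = -0.00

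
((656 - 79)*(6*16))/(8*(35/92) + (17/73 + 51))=46501584/45565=1020.55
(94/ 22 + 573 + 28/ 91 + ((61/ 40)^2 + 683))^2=83493780152127409/ 52349440000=1594931.68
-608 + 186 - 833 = -1255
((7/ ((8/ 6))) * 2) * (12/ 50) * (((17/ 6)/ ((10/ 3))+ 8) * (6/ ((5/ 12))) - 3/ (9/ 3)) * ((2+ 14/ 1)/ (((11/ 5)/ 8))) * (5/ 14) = 1820736/ 275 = 6620.86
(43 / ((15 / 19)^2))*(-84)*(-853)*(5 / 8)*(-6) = -92687833 / 5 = -18537566.60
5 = 5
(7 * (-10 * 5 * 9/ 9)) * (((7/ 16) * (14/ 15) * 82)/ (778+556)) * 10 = -351575/ 4002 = -87.85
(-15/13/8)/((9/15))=-25/104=-0.24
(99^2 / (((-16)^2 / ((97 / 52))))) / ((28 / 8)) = 950697 / 46592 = 20.40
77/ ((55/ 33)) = 231/ 5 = 46.20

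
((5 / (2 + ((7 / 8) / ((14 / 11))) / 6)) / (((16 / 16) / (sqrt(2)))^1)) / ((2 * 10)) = 24 * sqrt(2) / 203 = 0.17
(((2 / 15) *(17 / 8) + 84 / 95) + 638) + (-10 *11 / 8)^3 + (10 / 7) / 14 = -1752073291 / 893760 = -1960.34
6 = 6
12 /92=0.13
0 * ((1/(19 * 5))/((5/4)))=0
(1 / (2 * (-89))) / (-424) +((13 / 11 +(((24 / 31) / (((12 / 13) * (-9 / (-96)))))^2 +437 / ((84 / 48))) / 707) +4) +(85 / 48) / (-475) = 1190945144053177 / 210991771062765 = 5.64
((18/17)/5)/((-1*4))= -9/170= -0.05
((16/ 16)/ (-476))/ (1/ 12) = -0.03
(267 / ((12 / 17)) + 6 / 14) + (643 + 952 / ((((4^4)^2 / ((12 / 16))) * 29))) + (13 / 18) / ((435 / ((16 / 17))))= 15597096936229 / 15266119680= 1021.68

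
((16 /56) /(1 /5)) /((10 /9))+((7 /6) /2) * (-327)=-5305 /28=-189.46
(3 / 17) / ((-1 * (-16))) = 3 / 272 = 0.01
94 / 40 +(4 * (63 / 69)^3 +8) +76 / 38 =3746129 / 243340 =15.39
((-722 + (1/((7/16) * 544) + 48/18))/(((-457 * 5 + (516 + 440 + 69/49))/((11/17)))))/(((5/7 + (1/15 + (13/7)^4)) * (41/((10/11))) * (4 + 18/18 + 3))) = 215802300175/2815218615272544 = 0.00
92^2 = 8464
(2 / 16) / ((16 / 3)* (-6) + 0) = -1 / 256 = -0.00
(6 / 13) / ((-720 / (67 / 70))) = -67 / 109200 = -0.00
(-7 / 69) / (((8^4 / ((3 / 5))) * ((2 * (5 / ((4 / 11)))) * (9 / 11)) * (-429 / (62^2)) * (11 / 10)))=6727 / 1250346240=0.00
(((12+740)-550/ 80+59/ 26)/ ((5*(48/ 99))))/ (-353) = -2565057/ 2936960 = -0.87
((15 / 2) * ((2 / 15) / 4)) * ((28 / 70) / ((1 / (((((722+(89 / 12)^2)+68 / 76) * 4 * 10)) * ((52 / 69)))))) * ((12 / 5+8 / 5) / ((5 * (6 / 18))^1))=110673628 / 19665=5627.95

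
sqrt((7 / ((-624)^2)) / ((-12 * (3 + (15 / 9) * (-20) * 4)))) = sqrt(2737) / 487968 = 0.00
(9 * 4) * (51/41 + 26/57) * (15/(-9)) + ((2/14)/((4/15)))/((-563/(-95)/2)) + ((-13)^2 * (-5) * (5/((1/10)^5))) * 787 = -2041621986210193645/6140078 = -332507500101.82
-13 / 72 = -0.18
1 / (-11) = -1 / 11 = -0.09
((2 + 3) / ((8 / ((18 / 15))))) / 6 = 1 / 8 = 0.12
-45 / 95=-9 / 19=-0.47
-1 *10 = -10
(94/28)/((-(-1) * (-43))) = -47/602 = -0.08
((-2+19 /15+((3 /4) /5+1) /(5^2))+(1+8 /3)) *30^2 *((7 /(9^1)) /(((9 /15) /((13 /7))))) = 58097 /9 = 6455.22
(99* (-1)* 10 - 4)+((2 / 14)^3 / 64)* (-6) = -10910147 / 10976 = -994.00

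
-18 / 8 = -2.25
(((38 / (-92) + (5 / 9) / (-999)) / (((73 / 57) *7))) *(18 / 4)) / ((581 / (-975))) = 21556925 / 61874508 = 0.35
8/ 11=0.73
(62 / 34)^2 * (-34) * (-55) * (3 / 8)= 158565 / 68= 2331.84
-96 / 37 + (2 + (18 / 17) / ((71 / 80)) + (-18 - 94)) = -4975082 / 44659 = -111.40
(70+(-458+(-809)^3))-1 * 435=-529475952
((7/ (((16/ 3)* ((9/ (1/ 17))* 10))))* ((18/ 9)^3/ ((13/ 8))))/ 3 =14/ 9945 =0.00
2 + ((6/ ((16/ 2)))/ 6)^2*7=135/ 64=2.11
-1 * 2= -2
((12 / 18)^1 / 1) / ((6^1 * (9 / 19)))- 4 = -305 / 81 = -3.77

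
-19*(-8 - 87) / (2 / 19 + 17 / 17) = 34295 / 21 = 1633.10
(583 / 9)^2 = 339889 / 81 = 4196.16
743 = 743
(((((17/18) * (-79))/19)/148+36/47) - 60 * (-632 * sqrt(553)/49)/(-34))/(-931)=-1759055/2214804312+18960 * sqrt(553)/775523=0.57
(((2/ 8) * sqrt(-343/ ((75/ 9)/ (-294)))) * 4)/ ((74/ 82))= 6027 * sqrt(14)/ 185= 121.90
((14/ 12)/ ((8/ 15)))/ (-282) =-35/ 4512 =-0.01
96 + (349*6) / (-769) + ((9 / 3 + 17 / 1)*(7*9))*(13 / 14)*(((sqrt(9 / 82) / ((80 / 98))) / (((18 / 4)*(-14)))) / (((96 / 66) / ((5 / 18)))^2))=71730 / 769- 275275*sqrt(82) / 9068544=93.00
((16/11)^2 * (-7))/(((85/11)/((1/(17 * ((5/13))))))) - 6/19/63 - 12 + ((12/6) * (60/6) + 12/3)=371072246/31710525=11.70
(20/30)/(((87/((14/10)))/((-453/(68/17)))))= -1.21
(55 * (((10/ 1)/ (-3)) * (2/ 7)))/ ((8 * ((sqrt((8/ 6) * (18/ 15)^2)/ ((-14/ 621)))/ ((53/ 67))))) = 72875 * sqrt(3)/ 1497852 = 0.08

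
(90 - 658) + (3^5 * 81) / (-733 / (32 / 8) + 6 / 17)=-8402660 / 12437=-675.62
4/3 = 1.33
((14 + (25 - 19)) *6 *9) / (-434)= -540 / 217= -2.49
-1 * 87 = -87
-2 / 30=-1 / 15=-0.07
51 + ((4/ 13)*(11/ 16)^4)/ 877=9526507825/ 186793984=51.00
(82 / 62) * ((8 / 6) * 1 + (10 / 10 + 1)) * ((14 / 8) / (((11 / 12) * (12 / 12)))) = 2870 / 341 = 8.42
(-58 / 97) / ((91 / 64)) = -3712 / 8827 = -0.42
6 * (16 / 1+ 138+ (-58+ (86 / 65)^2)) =2477976 / 4225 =586.50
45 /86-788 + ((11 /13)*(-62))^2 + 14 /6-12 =1955.07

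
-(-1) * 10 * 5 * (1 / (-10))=-5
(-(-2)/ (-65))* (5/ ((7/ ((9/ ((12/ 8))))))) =-0.13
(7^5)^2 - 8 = 282475241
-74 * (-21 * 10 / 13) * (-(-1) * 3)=46620 / 13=3586.15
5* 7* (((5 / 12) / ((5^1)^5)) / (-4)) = -7 / 6000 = -0.00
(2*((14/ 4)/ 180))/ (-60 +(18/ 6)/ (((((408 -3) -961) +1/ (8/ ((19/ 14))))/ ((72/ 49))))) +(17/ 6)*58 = 85945060987/ 522994320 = 164.33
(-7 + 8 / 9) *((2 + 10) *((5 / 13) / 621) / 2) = -550 / 24219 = -0.02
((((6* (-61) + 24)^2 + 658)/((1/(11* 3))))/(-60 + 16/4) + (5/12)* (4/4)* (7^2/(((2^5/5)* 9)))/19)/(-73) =31859556833/33554304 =949.49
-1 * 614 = -614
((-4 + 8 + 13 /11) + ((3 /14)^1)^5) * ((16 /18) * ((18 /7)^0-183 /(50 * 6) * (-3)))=2892131801 /221852400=13.04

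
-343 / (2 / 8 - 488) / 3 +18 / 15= 41978 / 29265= 1.43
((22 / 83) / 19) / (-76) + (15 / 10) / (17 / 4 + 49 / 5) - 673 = -11330990949 / 16839206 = -672.89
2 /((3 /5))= 10 /3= 3.33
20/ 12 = 1.67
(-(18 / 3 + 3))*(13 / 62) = -117 / 62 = -1.89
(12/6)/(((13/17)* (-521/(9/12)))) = -0.00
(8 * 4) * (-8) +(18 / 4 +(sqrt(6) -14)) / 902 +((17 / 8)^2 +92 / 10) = -34968001 / 144320 +sqrt(6) / 902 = -242.29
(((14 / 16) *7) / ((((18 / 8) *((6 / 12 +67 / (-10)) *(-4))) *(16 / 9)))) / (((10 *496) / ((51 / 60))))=833 / 78725120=0.00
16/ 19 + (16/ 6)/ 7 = 488/ 399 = 1.22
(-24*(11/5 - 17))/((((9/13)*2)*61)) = 3848/915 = 4.21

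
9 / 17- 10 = -161 / 17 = -9.47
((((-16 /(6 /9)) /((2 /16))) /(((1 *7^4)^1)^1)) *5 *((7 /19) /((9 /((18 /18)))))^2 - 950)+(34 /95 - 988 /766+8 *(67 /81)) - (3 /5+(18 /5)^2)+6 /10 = -13132999887818 /13719146175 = -957.28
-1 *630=-630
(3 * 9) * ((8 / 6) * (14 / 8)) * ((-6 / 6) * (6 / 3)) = -126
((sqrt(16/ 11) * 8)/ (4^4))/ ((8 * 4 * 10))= sqrt(11)/ 28160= 0.00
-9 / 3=-3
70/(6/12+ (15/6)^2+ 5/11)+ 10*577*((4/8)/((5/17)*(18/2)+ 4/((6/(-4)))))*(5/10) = -46635635/634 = -73557.78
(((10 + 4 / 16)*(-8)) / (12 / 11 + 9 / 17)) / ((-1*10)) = 7667 / 1515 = 5.06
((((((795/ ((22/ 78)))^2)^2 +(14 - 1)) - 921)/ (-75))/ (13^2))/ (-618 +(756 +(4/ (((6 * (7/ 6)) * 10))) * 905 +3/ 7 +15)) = -24274586.13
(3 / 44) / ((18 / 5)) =5 / 264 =0.02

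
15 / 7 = 2.14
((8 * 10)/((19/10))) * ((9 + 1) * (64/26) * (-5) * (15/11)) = -19200000/2717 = -7066.62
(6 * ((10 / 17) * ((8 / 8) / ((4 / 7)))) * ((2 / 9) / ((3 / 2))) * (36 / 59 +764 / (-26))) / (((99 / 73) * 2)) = -112777700 / 11617749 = -9.71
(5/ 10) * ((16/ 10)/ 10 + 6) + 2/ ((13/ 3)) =1151/ 325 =3.54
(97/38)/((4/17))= 1649/152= 10.85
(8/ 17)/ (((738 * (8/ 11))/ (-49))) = -539/ 12546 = -0.04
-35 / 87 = -0.40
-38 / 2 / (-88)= 19 / 88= 0.22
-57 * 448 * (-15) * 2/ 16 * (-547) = -26190360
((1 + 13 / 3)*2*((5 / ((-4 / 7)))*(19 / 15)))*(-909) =107464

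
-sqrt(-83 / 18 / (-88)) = -sqrt(913) / 132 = -0.23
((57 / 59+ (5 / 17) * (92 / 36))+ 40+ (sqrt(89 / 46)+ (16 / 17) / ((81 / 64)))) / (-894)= -1724845 / 36315621 - sqrt(4094) / 41124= -0.05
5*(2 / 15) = 2 / 3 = 0.67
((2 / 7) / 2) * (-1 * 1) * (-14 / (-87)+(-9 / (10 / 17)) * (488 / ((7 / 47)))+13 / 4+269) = 607284227 / 85260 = 7122.73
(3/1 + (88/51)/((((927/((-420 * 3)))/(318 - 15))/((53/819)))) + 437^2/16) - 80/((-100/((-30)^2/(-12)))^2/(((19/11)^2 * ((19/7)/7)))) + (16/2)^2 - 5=231261193566643/19434503088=11899.52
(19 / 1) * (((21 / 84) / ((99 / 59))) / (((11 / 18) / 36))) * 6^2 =726408 / 121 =6003.37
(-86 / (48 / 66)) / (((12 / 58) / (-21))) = 96019 / 8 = 12002.38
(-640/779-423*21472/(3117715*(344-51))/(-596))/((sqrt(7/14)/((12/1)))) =-1045304217071328*sqrt(2)/106029755245145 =-13.94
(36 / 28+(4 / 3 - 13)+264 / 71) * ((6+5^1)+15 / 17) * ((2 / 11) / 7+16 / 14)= -60200040 / 650573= -92.53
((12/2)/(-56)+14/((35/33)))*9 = 16497/140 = 117.84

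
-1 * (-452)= 452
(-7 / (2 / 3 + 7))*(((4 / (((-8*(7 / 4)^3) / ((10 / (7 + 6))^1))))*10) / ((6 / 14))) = 3200 / 2093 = 1.53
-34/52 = -17/26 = -0.65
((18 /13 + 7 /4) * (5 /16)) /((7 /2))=815 /2912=0.28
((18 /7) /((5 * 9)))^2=4 /1225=0.00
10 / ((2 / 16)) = 80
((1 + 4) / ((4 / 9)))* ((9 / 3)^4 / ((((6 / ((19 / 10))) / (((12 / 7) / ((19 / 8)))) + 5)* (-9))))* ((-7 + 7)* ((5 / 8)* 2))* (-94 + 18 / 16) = 0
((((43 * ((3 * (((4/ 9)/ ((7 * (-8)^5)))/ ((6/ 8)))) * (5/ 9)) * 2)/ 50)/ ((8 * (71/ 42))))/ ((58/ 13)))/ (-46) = 559/ 209492213760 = 0.00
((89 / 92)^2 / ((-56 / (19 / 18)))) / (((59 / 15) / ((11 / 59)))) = -8277445 / 9899629824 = -0.00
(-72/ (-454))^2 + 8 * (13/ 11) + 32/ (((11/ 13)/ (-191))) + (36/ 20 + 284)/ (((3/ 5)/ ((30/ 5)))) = -2468946250/ 566819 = -4355.79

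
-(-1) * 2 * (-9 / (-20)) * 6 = 27 / 5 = 5.40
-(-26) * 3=78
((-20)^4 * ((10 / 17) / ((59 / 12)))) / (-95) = -3840000 / 19057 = -201.50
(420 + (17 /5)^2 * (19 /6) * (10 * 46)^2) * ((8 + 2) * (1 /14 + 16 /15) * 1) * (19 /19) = 5554162108 /63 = 88161303.30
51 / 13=3.92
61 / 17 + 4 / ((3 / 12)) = 333 / 17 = 19.59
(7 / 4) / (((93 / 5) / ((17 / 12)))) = 595 / 4464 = 0.13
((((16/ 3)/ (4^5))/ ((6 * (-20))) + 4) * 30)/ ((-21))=-92159/ 16128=-5.71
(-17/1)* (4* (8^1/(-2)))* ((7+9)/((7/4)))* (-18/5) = -313344/35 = -8952.69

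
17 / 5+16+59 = 392 / 5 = 78.40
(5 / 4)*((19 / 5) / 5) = 19 / 20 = 0.95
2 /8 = 1 /4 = 0.25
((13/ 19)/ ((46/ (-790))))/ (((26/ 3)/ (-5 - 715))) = 976.20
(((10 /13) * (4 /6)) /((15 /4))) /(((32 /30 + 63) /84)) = 2240 /12493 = 0.18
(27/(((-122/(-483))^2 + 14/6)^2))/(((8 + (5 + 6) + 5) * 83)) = 489813817689/207654446815000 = 0.00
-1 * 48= -48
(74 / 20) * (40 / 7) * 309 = 6533.14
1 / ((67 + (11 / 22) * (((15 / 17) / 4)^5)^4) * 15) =8937339379162829302529589080596938752 / 8982026076058648436927332145476241805135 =0.00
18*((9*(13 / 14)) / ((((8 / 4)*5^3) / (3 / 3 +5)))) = 3159 / 875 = 3.61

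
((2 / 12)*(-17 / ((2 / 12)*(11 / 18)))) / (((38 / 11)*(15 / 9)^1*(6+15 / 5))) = -51 / 95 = -0.54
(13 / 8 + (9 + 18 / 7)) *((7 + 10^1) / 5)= 12563 / 280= 44.87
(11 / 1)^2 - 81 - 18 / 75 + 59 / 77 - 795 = -1452362 / 1925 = -754.47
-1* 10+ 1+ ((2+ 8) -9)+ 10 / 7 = -6.57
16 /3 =5.33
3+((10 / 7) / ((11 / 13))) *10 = 1531 / 77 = 19.88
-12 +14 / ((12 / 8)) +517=1543 / 3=514.33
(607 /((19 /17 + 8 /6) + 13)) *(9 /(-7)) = -278613 /5516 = -50.51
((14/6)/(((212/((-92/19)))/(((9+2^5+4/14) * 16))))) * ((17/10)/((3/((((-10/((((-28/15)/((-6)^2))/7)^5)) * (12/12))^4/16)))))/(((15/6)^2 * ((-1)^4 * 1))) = -8121335337221197816487217639973617553710937500000/1007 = -8064881169037932290454039000000000000000000000.00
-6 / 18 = -1 / 3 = -0.33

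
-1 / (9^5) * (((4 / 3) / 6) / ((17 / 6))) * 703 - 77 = -231888235 / 3011499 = -77.00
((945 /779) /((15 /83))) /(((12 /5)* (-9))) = -2905 /9348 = -0.31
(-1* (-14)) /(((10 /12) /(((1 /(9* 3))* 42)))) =392 /15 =26.13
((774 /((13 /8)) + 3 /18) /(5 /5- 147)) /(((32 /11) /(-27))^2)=-1092762495 /3887104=-281.13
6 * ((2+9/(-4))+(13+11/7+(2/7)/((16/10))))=87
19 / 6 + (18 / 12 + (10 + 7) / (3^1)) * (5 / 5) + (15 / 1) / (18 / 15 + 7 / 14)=977 / 51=19.16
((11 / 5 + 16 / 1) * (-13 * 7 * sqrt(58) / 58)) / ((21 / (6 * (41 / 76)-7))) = 169169 * sqrt(58) / 33060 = 38.97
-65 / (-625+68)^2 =-65 / 310249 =-0.00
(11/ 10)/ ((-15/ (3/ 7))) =-11/ 350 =-0.03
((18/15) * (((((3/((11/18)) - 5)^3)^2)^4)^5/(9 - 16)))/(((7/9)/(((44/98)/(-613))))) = 108/62022914865444053186723795184563148571051604418021310191687405583393576513009148048306508172052444107370288071294638239282541067915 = 0.00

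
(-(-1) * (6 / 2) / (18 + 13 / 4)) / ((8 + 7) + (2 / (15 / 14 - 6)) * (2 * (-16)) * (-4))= -828 / 216665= -0.00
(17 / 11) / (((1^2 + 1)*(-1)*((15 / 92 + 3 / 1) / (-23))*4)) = 8993 / 6402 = 1.40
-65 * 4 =-260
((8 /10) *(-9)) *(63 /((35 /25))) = -324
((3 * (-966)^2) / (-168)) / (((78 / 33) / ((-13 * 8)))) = 733194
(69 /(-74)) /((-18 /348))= 667 /37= 18.03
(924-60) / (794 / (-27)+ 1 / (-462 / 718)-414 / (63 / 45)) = -1796256 / 679159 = -2.64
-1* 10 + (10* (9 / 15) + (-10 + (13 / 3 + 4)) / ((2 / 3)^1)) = -13 / 2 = -6.50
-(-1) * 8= 8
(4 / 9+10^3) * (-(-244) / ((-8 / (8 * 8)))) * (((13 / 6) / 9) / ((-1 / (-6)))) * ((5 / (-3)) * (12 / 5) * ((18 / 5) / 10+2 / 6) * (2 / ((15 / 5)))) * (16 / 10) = 760399757312 / 91125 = 8344578.96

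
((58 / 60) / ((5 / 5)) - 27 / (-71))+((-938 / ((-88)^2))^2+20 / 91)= 2297753610683 / 1452986895360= 1.58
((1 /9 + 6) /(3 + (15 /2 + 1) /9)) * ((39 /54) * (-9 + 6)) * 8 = -26.85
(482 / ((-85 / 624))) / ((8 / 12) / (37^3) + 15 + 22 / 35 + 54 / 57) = -6078685800096 / 28475771579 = -213.47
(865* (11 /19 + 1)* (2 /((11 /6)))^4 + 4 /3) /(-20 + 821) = 1615410316 /668464137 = 2.42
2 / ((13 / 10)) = 20 / 13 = 1.54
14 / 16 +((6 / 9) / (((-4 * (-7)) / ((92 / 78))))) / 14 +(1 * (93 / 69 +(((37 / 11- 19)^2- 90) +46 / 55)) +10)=106934509037 / 638197560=167.56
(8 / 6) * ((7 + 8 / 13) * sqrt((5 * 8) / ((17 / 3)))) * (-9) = -2376 * sqrt(510) / 221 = -242.79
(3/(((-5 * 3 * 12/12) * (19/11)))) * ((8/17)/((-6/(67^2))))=197516/4845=40.77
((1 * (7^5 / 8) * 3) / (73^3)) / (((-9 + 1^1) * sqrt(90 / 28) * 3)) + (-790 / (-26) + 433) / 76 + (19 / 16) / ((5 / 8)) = 8.00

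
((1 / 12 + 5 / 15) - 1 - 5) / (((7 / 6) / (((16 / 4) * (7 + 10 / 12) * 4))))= -12596 / 21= -599.81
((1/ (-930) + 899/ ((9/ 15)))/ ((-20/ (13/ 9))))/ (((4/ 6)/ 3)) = -6038279/ 12400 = -486.96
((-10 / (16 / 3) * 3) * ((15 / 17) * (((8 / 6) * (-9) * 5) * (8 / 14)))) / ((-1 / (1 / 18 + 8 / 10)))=-145.59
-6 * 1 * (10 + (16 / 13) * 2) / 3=-324 / 13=-24.92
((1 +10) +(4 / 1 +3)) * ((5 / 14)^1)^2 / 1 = 225 / 98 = 2.30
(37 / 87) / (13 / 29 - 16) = -37 / 1353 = -0.03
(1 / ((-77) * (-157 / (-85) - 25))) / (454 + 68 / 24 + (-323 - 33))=17 / 3055976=0.00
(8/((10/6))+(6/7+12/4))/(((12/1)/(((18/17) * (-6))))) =-2727/595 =-4.58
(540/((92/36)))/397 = 0.53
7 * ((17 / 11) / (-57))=-119 / 627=-0.19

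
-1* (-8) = 8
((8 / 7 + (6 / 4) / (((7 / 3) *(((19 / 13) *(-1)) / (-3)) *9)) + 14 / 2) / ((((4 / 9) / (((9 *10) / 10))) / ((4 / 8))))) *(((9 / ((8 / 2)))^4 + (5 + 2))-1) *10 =26546.43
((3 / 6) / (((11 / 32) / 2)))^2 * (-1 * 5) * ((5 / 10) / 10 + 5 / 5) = -5376 / 121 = -44.43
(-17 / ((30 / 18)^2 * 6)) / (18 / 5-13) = 51 / 470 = 0.11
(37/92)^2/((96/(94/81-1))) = 17797/65816064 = 0.00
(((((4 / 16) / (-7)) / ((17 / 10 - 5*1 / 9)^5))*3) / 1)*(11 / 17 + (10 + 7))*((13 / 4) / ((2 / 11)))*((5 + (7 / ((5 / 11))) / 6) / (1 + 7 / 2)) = -39933116437500 / 1379536148417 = -28.95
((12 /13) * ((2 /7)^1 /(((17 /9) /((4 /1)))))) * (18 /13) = 15552 /20111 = 0.77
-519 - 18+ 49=-488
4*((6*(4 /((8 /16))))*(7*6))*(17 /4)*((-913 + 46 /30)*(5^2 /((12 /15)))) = -976180800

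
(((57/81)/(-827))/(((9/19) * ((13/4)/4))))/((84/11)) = -15884/54862353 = -0.00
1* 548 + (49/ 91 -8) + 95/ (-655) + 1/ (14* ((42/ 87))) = 540.54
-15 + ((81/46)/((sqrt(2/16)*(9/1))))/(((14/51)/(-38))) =-8721*sqrt(2)/161 - 15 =-91.60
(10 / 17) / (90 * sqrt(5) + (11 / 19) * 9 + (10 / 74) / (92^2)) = -1844781283655840 / 24359853431686725007 + 31864306353177600 * sqrt(5) / 24359853431686725007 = 0.00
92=92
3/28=0.11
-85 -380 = -465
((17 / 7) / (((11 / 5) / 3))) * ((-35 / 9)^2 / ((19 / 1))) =14875 / 5643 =2.64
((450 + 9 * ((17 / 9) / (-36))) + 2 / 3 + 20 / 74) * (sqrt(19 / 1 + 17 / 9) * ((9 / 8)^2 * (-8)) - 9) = -1800057 * sqrt(47) / 592 - 600019 / 148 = -24899.74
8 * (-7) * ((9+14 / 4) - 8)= -252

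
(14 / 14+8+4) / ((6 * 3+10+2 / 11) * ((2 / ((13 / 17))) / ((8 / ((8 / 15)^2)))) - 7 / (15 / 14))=-83655 / 25178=-3.32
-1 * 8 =-8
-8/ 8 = -1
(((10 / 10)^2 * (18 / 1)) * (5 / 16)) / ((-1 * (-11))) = 45 / 88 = 0.51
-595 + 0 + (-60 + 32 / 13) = -8483 / 13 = -652.54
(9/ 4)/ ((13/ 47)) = 423/ 52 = 8.13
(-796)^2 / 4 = 158404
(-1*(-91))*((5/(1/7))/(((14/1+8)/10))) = 15925/11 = 1447.73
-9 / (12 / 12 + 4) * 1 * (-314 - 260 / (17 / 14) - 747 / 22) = 378387 / 374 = 1011.73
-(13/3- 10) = 17/3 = 5.67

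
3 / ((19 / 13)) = 39 / 19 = 2.05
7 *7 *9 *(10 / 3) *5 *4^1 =29400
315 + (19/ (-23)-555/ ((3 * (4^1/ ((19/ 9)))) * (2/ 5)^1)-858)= -787.92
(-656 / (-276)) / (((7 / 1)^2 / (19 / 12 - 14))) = -6109 / 10143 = -0.60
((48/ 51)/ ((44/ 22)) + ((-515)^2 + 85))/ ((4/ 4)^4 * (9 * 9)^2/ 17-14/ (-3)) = 13530834/ 19921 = 679.22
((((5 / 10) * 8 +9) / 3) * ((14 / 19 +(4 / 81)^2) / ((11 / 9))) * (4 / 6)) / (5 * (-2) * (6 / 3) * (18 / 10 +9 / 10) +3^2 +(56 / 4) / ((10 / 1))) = -544570 / 13587831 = -0.04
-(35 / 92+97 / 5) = -9099 / 460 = -19.78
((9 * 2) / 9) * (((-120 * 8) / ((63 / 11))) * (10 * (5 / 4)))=-88000 / 21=-4190.48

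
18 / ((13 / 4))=72 / 13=5.54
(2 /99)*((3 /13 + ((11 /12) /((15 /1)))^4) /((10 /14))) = 22046292331 /3377602800000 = 0.01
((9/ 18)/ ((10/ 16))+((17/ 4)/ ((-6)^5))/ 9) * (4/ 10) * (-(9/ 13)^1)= -1119659/ 5054400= -0.22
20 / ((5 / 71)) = 284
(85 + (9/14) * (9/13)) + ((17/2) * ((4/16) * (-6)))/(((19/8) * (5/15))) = 239777/3458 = 69.34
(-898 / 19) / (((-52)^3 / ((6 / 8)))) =1347 / 5343104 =0.00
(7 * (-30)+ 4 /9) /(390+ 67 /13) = -0.53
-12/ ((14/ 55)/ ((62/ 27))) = -6820/ 63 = -108.25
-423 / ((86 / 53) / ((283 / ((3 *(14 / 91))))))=-27493167 / 172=-159843.99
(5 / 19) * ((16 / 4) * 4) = 4.21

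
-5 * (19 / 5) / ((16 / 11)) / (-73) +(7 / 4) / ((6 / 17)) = 18001 / 3504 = 5.14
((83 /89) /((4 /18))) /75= 249 /4450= 0.06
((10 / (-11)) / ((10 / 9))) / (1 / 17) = -153 / 11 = -13.91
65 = 65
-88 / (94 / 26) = -1144 / 47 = -24.34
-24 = -24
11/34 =0.32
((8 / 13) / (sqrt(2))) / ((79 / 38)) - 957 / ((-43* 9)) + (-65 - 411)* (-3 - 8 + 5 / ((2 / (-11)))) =152* sqrt(2) / 1027 + 2364373 / 129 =18328.68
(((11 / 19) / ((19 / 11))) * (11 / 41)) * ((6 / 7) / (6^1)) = 1331 / 103607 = 0.01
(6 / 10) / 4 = 3 / 20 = 0.15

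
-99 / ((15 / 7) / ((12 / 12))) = -231 / 5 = -46.20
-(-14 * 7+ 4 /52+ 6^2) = 805 /13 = 61.92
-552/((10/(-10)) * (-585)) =-184/195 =-0.94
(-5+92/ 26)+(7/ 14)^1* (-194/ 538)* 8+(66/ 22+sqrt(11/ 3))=336/ 3497+sqrt(33)/ 3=2.01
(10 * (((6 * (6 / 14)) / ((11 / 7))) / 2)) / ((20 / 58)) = 261 / 11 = 23.73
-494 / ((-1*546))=19 / 21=0.90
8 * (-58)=-464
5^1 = 5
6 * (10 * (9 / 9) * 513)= 30780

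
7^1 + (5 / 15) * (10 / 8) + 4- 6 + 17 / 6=33 / 4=8.25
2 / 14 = 1 / 7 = 0.14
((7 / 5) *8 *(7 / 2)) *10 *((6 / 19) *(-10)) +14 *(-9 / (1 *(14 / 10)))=-25230 / 19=-1327.89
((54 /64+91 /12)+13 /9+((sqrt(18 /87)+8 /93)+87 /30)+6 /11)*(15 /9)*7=35*sqrt(174) /87+46069877 /294624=161.68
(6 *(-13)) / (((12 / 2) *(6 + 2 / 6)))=-39 / 19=-2.05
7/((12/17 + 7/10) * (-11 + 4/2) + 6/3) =-1190/1811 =-0.66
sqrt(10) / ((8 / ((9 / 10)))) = 9 * sqrt(10) / 80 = 0.36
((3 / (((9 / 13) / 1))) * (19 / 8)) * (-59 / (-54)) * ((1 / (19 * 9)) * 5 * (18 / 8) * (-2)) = -3835 / 2592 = -1.48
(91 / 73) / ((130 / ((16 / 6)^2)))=224 / 3285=0.07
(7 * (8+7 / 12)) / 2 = 721 / 24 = 30.04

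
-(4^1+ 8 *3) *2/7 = -8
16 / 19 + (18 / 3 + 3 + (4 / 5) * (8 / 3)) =3413 / 285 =11.98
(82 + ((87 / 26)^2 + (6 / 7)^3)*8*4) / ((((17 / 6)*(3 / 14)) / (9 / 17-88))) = -158756628584 / 2393209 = -66336.30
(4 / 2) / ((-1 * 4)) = -1 / 2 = -0.50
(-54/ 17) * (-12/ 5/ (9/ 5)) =4.24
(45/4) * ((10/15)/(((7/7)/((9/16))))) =135/32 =4.22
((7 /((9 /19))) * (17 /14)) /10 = 1.79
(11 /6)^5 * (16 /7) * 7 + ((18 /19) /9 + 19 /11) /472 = 331.38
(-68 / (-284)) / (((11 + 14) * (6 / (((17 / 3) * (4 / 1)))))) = 578 / 15975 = 0.04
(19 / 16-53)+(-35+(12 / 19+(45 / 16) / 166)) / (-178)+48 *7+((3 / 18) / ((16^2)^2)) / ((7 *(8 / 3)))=292967500145729 / 1030195511296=284.38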